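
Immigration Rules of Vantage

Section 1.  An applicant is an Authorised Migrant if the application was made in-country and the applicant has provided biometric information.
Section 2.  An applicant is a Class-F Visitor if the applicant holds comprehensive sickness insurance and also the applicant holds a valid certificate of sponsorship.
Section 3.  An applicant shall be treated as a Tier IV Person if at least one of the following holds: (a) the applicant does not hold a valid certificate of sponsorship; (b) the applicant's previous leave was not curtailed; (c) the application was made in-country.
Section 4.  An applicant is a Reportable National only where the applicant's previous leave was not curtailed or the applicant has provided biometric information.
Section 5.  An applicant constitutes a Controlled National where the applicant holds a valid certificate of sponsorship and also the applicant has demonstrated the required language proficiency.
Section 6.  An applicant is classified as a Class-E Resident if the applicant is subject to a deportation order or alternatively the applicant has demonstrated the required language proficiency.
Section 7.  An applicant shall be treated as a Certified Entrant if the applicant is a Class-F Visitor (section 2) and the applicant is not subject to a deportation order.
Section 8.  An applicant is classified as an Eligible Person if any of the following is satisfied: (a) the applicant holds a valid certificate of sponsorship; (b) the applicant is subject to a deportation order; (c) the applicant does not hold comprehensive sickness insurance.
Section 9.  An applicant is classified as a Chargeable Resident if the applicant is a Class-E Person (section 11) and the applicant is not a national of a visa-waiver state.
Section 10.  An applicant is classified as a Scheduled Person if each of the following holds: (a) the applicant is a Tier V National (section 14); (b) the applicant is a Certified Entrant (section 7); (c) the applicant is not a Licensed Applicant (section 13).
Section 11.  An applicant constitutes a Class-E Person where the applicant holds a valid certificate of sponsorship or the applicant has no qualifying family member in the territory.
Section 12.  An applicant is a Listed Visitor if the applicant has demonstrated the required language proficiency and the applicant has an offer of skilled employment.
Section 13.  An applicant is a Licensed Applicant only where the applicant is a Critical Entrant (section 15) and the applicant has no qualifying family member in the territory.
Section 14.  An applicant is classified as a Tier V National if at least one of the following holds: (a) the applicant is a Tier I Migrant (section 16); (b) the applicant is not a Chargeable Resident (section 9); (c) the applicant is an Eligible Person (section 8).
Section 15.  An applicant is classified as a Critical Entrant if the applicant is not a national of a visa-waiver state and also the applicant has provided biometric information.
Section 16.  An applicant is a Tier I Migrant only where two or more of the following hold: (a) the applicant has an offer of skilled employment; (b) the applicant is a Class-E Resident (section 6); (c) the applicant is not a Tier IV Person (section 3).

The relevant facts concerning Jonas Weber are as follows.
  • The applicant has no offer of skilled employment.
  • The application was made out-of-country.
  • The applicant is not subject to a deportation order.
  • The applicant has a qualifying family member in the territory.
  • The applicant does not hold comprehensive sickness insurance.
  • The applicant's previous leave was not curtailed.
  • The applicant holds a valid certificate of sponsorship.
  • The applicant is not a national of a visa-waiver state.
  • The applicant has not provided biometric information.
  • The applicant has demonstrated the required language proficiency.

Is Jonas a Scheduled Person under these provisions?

No

section 6 — Class-E Resident: [the applicant is subject to a deportation order? no] OR [the applicant has demonstrated the required language proficiency? yes] → satisfied.
section 3 — Tier IV Person: [the applicant does not hold a valid certificate of sponsorship? no] OR [the applicant's previous leave was not curtailed? yes] OR [the application was made in-country? no] → satisfied.
section 16 — Tier I Migrant: the applicant has an offer of skilled employment? no; Class-E Resident (section 6)? yes; not a Tier IV Person (section 3)? no — 1 of 3 hold (need ≥2) → not satisfied.
section 11 — Class-E Person: [the applicant holds a valid certificate of sponsorship? yes] OR [the applicant has no qualifying family member in the territory? no] → satisfied.
section 9 — Chargeable Resident: [Class-E Person (section 11)? yes] AND [the applicant is not a national of a visa-waiver state? yes] → satisfied.
section 8 — Eligible Person: [the applicant holds a valid certificate of sponsorship? yes] OR [the applicant is subject to a deportation order? no] OR [the applicant does not hold comprehensive sickness insurance? yes] → satisfied.
section 14 — Tier V National: [Tier I Migrant (section 16)? no] OR [not a Chargeable Resident (section 9)? no] OR [Eligible Person (section 8)? yes] → satisfied.
section 2 — Class-F Visitor: [the applicant holds comprehensive sickness insurance? no] AND [the applicant holds a valid certificate of sponsorship? yes] → not satisfied.
section 7 — Certified Entrant: [Class-F Visitor (section 2)? no] AND [the applicant is not subject to a deportation order? yes] → not satisfied.
section 15 — Critical Entrant: [the applicant is not a national of a visa-waiver state? yes] AND [the applicant has provided biometric information? no] → not satisfied.
section 13 — Licensed Applicant: [Critical Entrant (section 15)? no] AND [the applicant has no qualifying family member in the territory? no] → not satisfied.
section 10 — Scheduled Person: [Tier V National (section 14)? yes] AND [Certified Entrant (section 7)? no] AND [not a Licensed Applicant (section 13)? yes] → not satisfied.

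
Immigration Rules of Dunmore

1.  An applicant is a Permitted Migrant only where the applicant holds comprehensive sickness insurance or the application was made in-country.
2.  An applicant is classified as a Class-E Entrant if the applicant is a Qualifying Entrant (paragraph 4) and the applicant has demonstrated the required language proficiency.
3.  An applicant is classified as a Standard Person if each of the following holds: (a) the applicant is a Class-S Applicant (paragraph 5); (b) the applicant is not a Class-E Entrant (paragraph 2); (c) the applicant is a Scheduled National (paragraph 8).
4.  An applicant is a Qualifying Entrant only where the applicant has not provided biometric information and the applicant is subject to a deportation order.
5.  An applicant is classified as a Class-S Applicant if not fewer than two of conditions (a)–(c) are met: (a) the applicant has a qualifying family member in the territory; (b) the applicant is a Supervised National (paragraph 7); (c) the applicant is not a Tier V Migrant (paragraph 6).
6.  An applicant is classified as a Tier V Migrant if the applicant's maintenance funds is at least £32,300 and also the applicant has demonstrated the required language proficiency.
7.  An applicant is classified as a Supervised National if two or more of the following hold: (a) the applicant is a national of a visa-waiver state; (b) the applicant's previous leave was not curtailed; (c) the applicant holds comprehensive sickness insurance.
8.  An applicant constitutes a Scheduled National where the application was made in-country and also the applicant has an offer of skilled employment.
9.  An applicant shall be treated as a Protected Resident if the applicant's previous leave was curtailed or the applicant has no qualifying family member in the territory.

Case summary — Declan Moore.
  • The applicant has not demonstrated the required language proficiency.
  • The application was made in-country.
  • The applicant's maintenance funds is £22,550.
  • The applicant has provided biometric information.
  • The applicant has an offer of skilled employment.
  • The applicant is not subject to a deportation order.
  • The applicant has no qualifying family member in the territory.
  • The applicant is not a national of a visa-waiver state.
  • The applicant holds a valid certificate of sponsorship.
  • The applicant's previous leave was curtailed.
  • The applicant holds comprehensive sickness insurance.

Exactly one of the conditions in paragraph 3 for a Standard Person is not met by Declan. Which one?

Class-S Applicant

paragraph 7 — Supervised National: the applicant is a national of a visa-waiver state? no; the applicant's previous leave was not curtailed? no; the applicant holds comprehensive sickness insurance? yes — 1 of 3 hold (need ≥2) → not satisfied.
paragraph 6 — Tier V Migrant: [applicant's maintenance funds: £22,550 ≥ £32,300? no] AND [the applicant has demonstrated the required language proficiency? no] → not satisfied.
paragraph 5 — Class-S Applicant: the applicant has a qualifying family member in the territory? no; Supervised National (paragraph 7)? no; not a Tier V Migrant (paragraph 6)? yes — 1 of 3 hold (need ≥2) → not satisfied.
paragraph 4 — Qualifying Entrant: [the applicant has not provided biometric information? no] AND [the applicant is subject to a deportation order? no] → not satisfied.
paragraph 2 — Class-E Entrant: [Qualifying Entrant (paragraph 4)? no] AND [the applicant has demonstrated the required language proficiency? no] → not satisfied.
paragraph 8 — Scheduled National: [the application was made in-country? yes] AND [the applicant has an offer of skilled employment? yes] → satisfied.
paragraph 3 — Standard Person: [Class-S Applicant (paragraph 5)? no] AND [not a Class-E Entrant (paragraph 2)? yes] AND [Scheduled National (paragraph 8)? yes] → not satisfied.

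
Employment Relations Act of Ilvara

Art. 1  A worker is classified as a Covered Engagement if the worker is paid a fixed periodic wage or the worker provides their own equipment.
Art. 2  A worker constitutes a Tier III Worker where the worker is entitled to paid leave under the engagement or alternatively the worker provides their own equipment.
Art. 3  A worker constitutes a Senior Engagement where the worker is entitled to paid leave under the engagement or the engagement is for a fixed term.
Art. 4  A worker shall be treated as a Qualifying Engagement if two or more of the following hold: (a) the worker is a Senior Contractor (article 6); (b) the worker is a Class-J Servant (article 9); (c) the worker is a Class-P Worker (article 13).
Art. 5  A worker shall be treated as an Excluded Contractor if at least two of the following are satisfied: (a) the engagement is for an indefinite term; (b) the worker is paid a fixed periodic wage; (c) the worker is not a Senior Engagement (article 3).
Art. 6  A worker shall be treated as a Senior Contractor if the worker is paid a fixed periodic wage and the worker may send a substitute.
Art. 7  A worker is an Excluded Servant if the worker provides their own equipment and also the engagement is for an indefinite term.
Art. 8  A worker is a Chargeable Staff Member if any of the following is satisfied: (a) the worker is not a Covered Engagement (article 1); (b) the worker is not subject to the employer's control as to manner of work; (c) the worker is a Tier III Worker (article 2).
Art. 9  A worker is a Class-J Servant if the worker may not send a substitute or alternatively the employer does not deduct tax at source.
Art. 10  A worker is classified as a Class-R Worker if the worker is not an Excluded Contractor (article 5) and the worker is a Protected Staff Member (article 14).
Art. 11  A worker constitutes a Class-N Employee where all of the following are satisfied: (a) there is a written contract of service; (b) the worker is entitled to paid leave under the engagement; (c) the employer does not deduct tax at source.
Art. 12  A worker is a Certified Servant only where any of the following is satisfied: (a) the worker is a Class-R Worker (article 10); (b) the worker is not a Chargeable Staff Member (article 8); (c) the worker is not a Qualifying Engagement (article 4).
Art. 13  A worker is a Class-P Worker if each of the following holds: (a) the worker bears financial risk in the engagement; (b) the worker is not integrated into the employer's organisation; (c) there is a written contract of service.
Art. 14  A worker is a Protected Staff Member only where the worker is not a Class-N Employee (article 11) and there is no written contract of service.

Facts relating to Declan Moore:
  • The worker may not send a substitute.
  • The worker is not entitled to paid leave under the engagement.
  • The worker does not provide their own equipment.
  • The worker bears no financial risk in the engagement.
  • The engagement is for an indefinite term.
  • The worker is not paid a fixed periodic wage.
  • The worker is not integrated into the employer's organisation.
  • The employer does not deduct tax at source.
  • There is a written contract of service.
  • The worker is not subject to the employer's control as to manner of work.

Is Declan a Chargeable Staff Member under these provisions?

Yes

article 1 — Covered Engagement: [the worker is paid a fixed periodic wage? no] OR [the worker provides their own equipment? no] → not satisfied.
article 2 — Tier III Worker: [the worker is entitled to paid leave under the engagement? no] OR [the worker provides their own equipment? no] → not satisfied.
article 8 — Chargeable Staff Member: [not a Covered Engagement (article 1)? yes] OR [the worker is not subject to the employer's control as to manner of work? yes] OR [Tier III Worker (article 2)? no] → satisfied.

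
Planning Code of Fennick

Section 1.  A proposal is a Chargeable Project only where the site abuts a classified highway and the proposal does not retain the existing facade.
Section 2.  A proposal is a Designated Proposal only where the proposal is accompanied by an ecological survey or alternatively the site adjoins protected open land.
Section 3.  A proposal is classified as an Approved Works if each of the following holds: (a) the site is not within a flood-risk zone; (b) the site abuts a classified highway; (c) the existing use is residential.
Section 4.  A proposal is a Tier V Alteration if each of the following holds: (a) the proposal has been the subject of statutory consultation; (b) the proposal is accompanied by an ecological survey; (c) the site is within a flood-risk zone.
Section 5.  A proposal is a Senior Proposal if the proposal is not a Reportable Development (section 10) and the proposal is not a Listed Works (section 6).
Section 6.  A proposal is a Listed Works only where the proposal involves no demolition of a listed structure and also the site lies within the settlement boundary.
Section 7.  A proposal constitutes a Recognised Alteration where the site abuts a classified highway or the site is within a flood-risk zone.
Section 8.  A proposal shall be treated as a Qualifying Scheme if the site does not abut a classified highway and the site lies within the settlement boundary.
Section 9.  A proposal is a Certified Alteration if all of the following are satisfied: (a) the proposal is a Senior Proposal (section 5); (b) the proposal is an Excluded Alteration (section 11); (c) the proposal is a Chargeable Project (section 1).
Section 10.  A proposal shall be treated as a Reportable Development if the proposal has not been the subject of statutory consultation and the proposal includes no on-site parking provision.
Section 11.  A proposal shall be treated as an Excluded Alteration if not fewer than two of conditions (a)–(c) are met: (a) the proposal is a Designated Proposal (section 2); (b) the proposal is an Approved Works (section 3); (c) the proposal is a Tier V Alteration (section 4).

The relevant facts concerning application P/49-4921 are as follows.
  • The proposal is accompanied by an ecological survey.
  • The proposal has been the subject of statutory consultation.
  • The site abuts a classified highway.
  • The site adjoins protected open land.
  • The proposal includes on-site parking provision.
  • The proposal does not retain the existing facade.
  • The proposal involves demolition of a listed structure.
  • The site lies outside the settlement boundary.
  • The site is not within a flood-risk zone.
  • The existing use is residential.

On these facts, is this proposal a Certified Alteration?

section 10 — Reportable Development: [the proposal has not been the subject of statutory consultation? no] AND [the proposal includes no on-site parking provision? no] → not satisfied.
section 6 — Listed Works: [the proposal involves no demolition of a listed structure? no] AND [the site lies within the settlement boundary? no] → not satisfied.
section 5 — Senior Proposal: [not a Reportable Development (section 10)? yes] AND [not a Listed Works (section 6)? yes] → satisfied.
section 2 — Designated Proposal: [the proposal is accompanied by an ecological survey? yes] OR [the site adjoins protected open land? yes] → satisfied.
section 3 — Approved Works: [the site is not within a flood-risk zone? yes] AND [the site abuts a classified highway? yes] AND [the existing use is residential? yes] → satisfied.
section 4 — Tier V Alteration: [the proposal has been the subject of statutory consultation? yes] AND [the proposal is accompanied by an ecological survey? yes] AND [the site is within a flood-risk zone? no] → not satisfied.
section 11 — Excluded Alteration: Designated Proposal (section 2)? yes; Approved Works (section 3)? yes; Tier V Alteration (section 4)? no — 2 of 3 hold (need ≥2) → satisfied.
section 1 — Chargeable Project: [the site abuts a classified highway? yes] AND [the proposal does not retain the existing facade? yes] → satisfied.
section 9 — Certified Alteration: [Senior Proposal (section 5)? yes] AND [Excluded Alteration (section 11)? yes] AND [Chargeable Project (section 1)? yes] → satisfied.

Yes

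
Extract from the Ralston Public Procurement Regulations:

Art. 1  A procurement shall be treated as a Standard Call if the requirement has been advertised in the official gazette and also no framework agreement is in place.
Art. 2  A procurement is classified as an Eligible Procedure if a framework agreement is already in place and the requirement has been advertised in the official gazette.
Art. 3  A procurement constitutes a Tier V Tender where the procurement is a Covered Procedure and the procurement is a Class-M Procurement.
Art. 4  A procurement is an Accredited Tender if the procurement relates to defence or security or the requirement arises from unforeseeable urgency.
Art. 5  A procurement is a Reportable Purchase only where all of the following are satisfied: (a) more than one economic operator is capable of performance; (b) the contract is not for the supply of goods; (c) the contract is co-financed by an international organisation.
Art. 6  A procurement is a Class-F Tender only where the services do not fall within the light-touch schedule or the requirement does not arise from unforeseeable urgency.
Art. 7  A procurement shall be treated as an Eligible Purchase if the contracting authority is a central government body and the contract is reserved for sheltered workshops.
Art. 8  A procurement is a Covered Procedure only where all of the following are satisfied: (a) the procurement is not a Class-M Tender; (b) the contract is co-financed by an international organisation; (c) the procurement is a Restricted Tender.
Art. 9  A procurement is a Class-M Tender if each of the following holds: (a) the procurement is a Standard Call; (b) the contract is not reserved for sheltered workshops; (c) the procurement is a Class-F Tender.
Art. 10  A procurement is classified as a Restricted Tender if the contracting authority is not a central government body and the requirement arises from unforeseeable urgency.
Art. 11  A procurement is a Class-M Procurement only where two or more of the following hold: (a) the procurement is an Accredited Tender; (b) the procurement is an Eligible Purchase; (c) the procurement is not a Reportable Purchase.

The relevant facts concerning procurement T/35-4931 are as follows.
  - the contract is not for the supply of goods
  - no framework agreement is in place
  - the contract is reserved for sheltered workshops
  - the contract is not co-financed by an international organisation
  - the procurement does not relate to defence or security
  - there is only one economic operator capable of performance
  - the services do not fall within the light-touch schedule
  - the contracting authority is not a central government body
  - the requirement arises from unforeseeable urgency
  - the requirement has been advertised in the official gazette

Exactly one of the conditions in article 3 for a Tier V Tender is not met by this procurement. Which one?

article 1 — Standard Call: [the requirement has been advertised in the official gazette? yes] AND [no framework agreement is in place? yes] → satisfied.
article 6 — Class-F Tender: [the services do not fall within the light-touch schedule? yes] OR [the requirement does not arise from unforeseeable urgency? no] → satisfied.
article 9 — Class-M Tender: [Standard Call (article 1)? yes] AND [the contract is not reserved for sheltered workshops? no] AND [Class-F Tender (article 6)? yes] → not satisfied.
article 10 — Restricted Tender: [the contracting authority is not a central government body? yes] AND [the requirement arises from unforeseeable urgency? yes] → satisfied.
article 8 — Covered Procedure: [not a Class-M Tender (article 9)? yes] AND [the contract is co-financed by an international organisation? no] AND [Restricted Tender (article 10)? yes] → not satisfied.
article 4 — Accredited Tender: [the procurement relates to defence or security? no] OR [the requirement arises from unforeseeable urgency? yes] → satisfied.
article 7 — Eligible Purchase: [the contracting authority is a central government body? no] AND [the contract is reserved for sheltered workshops? yes] → not satisfied.
article 5 — Reportable Purchase: [more than one economic operator is capable of performance? no] AND [the contract is not for the supply of goods? yes] AND [the contract is co-financed by an international organisation? no] → not satisfied.
article 11 — Class-M Procurement: Accredited Tender (article 4)? yes; Eligible Purchase (article 7)? no; not a Reportable Purchase (article 5)? yes — 2 of 3 hold (need ≥2) → satisfied.
article 3 — Tier V Tender: [Covered Procedure (article 8)? no] AND [Class-M Procurement (article 11)? yes] → not satisfied.

Covered Procedure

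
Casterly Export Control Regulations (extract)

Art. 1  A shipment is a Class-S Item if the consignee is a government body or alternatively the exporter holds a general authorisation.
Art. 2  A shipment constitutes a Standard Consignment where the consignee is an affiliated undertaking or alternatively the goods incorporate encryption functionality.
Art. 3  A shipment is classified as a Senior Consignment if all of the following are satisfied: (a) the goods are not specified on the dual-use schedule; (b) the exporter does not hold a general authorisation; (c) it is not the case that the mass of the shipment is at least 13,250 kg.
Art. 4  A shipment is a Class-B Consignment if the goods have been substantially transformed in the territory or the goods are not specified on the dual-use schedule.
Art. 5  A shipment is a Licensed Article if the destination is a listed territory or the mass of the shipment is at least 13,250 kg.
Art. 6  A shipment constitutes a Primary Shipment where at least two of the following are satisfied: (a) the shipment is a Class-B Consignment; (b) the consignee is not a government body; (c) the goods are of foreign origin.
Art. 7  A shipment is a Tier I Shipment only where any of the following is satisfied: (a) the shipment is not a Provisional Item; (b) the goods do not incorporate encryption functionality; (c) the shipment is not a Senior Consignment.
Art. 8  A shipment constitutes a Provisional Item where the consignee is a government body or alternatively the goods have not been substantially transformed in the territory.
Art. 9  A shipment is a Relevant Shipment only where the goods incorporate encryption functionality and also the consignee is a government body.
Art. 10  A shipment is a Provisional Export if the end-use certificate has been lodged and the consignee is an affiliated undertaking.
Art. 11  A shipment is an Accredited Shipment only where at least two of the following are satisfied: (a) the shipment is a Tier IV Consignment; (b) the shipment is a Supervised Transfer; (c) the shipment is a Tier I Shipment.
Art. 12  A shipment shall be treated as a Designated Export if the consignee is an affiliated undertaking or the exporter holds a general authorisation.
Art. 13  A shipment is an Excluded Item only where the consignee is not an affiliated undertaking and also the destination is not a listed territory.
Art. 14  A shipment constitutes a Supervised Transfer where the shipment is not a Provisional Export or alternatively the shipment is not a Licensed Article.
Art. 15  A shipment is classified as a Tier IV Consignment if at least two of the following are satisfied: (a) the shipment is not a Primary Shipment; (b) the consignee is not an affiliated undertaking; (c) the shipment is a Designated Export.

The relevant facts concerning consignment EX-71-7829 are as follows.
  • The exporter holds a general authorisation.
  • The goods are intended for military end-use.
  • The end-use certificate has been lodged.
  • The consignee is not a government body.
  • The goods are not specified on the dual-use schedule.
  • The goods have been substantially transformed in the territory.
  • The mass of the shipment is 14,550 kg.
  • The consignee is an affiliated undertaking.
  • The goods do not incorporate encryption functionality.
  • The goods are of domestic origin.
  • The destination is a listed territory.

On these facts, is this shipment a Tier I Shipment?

article 8 — Provisional Item: [the consignee is a government body? no] OR [the goods have not been substantially transformed in the territory? no] → not satisfied.
article 3 — Senior Consignment: [the goods are not specified on the dual-use schedule? yes] AND [the exporter does not hold a general authorisation? no] AND [mass of the shipment: 14,550 kg ≥ 13,250 kg? yes, so negated condition no] → not satisfied.
article 7 — Tier I Shipment: [not a Provisional Item (article 8)? yes] OR [the goods do not incorporate encryption functionality? yes] OR [not a Senior Consignment (article 3)? yes] → satisfied.

Yes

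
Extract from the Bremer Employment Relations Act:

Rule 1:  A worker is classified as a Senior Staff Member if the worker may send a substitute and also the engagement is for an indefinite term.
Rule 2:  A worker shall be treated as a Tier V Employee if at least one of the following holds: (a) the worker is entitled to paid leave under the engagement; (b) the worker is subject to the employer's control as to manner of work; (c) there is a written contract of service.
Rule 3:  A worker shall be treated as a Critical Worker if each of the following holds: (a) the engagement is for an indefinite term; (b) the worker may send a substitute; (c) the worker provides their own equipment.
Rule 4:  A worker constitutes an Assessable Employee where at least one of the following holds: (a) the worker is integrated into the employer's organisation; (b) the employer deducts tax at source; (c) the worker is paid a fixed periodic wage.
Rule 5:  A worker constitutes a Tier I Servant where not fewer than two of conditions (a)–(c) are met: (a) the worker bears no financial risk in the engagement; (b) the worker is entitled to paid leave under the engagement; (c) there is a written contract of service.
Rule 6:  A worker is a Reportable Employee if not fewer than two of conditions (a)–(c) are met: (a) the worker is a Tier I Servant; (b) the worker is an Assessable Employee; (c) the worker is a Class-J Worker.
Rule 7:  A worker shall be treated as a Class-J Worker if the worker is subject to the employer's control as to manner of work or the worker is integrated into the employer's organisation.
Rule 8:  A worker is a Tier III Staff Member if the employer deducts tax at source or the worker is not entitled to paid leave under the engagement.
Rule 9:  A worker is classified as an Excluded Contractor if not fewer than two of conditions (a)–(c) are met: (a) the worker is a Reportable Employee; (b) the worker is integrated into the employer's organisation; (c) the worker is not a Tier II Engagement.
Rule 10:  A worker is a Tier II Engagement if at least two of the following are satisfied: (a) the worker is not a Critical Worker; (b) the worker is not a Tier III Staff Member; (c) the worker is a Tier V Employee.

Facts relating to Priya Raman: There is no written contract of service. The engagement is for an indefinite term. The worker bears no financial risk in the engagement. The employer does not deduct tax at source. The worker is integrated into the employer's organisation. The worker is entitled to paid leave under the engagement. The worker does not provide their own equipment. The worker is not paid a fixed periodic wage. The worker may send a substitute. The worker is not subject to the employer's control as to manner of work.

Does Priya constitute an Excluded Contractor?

rule 5 — Tier I Servant: the worker bears no financial risk in the engagement? yes; the worker is entitled to paid leave under the engagement? yes; there is a written contract of service? no — 2 of 3 hold (need ≥2) → satisfied.
rule 4 — Assessable Employee: [the worker is integrated into the employer's organisation? yes] OR [the employer deducts tax at source? no] OR [the worker is paid a fixed periodic wage? no] → satisfied.
rule 7 — Class-J Worker: [the worker is subject to the employer's control as to manner of work? no] OR [the worker is integrated into the employer's organisation? yes] → satisfied.
rule 6 — Reportable Employee: Tier I Servant (rule 5)? yes; Assessable Employee (rule 4)? yes; Class-J Worker (rule 7)? yes — 3 of 3 hold (need ≥2) → satisfied.
rule 3 — Critical Worker: [the engagement is for an indefinite term? yes] AND [the worker may send a substitute? yes] AND [the worker provides their own equipment? no] → not satisfied.
rule 8 — Tier III Staff Member: [the employer deducts tax at source? no] OR [the worker is not entitled to paid leave under the engagement? no] → not satisfied.
rule 2 — Tier V Employee: [the worker is entitled to paid leave under the engagement? yes] OR [the worker is subject to the employer's control as to manner of work? no] OR [there is a written contract of service? no] → satisfied.
rule 10 — Tier II Engagement: not a Critical Worker (rule 3)? yes; not a Tier III Staff Member (rule 8)? yes; Tier V Employee (rule 2)? yes — 3 of 3 hold (need ≥2) → satisfied.
rule 9 — Excluded Contractor: Reportable Employee (rule 6)? yes; the worker is integrated into the employer's organisation? yes; not a Tier II Engagement (rule 10)? no — 2 of 3 hold (need ≥2) → satisfied.

Yes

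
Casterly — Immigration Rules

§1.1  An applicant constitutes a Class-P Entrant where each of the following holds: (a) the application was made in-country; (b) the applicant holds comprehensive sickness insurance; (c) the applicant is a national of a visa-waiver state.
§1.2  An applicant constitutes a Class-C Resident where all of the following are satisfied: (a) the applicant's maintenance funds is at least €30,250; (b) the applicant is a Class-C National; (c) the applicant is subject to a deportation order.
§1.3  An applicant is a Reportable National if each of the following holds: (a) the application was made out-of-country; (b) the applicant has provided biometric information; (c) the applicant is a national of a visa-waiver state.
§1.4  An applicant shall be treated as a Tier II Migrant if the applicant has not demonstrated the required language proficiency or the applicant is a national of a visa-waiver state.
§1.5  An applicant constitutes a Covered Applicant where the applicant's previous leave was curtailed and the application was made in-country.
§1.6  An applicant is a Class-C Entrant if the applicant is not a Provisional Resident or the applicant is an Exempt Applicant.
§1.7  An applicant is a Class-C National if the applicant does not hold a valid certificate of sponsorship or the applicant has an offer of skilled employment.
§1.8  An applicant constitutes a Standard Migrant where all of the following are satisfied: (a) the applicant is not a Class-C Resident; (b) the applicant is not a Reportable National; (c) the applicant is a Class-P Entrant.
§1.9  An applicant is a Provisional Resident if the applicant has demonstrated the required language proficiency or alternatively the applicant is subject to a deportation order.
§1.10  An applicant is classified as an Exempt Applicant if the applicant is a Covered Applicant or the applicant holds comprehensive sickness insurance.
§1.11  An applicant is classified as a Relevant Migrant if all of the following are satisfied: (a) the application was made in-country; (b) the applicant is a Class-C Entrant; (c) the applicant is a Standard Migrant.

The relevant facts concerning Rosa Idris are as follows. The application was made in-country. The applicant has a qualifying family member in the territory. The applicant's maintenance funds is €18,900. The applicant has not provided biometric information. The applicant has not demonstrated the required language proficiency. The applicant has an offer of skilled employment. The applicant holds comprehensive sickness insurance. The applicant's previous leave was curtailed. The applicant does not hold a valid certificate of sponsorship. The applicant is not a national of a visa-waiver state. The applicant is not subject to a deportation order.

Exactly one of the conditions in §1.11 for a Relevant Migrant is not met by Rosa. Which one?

Standard Migrant

§1.9 — Provisional Resident: [the applicant has demonstrated the required language proficiency? no] OR [the applicant is subject to a deportation order? no] → not satisfied.
§1.5 — Covered Applicant: [the applicant's previous leave was curtailed? yes] AND [the application was made in-country? yes] → satisfied.
§1.10 — Exempt Applicant: [Covered Applicant (§1.5)? yes] OR [the applicant holds comprehensive sickness insurance? yes] → satisfied.
§1.6 — Class-C Entrant: [not a Provisional Resident (§1.9)? yes] OR [Exempt Applicant (§1.10)? yes] → satisfied.
§1.7 — Class-C National: [the applicant does not hold a valid certificate of sponsorship? yes] OR [the applicant has an offer of skilled employment? yes] → satisfied.
§1.2 — Class-C Resident: [applicant's maintenance funds: €18,900 ≥ €30,250? no] AND [Class-C National (§1.7)? yes] AND [the applicant is subject to a deportation order? no] → not satisfied.
§1.3 — Reportable National: [the application was made out-of-country? no] AND [the applicant has provided biometric information? no] AND [the applicant is a national of a visa-waiver state? no] → not satisfied.
§1.1 — Class-P Entrant: [the application was made in-country? yes] AND [the applicant holds comprehensive sickness insurance? yes] AND [the applicant is a national of a visa-waiver state? no] → not satisfied.
§1.8 — Standard Migrant: [not a Class-C Resident (§1.2)? yes] AND [not a Reportable National (§1.3)? yes] AND [Class-P Entrant (§1.1)? no] → not satisfied.
§1.11 — Relevant Migrant: [the application was made in-country? yes] AND [Class-C Entrant (§1.6)? yes] AND [Standard Migrant (§1.8)? no] → not satisfied.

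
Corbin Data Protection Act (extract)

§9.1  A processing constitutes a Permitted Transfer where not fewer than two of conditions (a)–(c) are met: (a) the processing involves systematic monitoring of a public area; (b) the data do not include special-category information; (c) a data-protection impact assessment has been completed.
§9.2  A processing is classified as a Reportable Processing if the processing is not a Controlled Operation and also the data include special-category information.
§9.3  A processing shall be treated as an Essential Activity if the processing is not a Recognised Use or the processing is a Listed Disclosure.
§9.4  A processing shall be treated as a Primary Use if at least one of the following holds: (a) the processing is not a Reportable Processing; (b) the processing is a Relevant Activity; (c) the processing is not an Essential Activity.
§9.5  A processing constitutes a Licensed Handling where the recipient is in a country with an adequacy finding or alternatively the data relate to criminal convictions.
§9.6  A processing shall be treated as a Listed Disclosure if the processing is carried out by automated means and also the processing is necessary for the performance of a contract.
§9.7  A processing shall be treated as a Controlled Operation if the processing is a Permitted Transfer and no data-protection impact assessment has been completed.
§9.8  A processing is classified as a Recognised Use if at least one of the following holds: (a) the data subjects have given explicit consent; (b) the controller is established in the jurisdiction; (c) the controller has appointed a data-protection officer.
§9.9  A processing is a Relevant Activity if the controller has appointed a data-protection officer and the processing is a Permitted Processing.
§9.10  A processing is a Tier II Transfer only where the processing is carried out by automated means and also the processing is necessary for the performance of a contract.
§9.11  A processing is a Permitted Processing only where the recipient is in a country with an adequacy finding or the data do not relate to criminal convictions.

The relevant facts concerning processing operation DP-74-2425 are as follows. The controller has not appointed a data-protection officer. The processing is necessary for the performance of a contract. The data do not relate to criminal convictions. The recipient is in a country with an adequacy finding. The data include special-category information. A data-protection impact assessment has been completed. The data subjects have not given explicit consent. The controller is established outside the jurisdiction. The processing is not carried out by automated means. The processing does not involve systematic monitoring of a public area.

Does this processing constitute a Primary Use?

No

Under §9.1: the processing involves systematic monitoring of a public area? no; the data do not include special-category information? no; a data-protection impact assessment has been completed? yes — 1 of 3 hold (need ≥2) → not satisfied.
Under §9.7: Permitted Transfer (§9.1)? no; and no data-protection impact assessment has been completed? no. So the processing is not a Controlled Operation.
Under §9.2: not a Controlled Operation (§9.7)? yes; and the data include special-category information? yes. So the processing is a Reportable Processing.
Under §9.11: the recipient is in a country with an adequacy finding? yes; or the data do not relate to criminal convictions? yes. So the processing is a Permitted Processing.
Under §9.9: the controller has appointed a data-protection officer? no; and Permitted Processing (§9.11)? yes. So the processing is not a Relevant Activity.
Under §9.8: the data subjects have given explicit consent? no; or the controller is established in the jurisdiction? no; or the controller has appointed a data-protection officer? no. So the processing is not a Recognised Use.
Under §9.6: the processing is carried out by automated means? no; and the processing is necessary for the performance of a contract? yes. So the processing is not a Listed Disclosure.
Under §9.3: not a Recognised Use (§9.8)? yes; or Listed Disclosure (§9.6)? no. So the processing is an Essential Activity.
Under §9.4: not a Reportable Processing (§9.2)? no; or Relevant Activity (§9.9)? no; or not an Essential Activity (§9.3)? no. So the processing is not a Primary Use.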